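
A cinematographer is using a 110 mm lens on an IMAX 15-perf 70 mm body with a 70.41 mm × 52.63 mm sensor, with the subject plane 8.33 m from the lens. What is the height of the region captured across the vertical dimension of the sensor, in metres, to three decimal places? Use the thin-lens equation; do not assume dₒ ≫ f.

3.933 m

dₒ: 8.33 m = 8330 mm.
Similar triangles through the lens centre give W/dₒ = h/dᵢ; with 1/f = 1/dₒ + 1/dᵢ this gives W = h·(dₒ − f)/f.
W = 52.63 mm × (8330 − 110) / 110 = 52.63 × 74.7273 ≈ 3932.896 mm = 3.9329 m.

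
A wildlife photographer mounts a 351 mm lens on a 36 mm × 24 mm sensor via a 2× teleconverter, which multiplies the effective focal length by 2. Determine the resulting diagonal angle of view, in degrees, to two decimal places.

3.53°

Effective focal length f = 351 × 2 = 702 mm.
Sensor diagonal = √(36² + 24²) = √1872.0000 ≈ 43.2666 mm.
α = 2·arctan(43.267 / (2 × 702)) = 2·arctan(0.03082) ≈ 3.5302°.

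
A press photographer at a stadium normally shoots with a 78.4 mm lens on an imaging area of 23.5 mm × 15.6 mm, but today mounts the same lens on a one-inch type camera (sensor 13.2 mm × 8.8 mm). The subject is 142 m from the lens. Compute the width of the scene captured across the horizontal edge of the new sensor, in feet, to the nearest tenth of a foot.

78.4 ft

The focal length stays 78.4 mm; the relevant sensor dimension is now w = 13.2 mm. Object distance dₒ = 142 m = 142000 mm.
Thin-lens field width W = w·(dₒ − f)/f = 13.2 × (142000 − 78.4)/78.4 ≈ 23894.963 mm = 23894.963/304.8 ft = 78.3956 ft.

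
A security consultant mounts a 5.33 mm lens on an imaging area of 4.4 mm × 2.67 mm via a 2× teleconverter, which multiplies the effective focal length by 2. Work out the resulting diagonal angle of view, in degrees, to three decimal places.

Effective focal length f = 5.33 × 2 = 10.66 mm.
Sensor diagonal = √(4.4² + 2.67²) = √26.4889 ≈ 5.1467 mm.
α = 2·arctan(5.147 / (2 × 10.66)) = 2·arctan(0.24140) ≈ 27.1436°.

27.144°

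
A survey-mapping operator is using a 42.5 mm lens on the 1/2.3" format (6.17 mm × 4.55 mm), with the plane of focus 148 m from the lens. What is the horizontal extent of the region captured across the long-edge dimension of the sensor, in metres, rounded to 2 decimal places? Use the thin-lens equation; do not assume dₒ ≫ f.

dₒ: 148 m = 148000 mm.
Similar triangles through the lens centre give W/dₒ = w/dᵢ; with 1/f = 1/dₒ + 1/dᵢ this gives W = w·(dₒ − f)/f.
W = 6.17 mm × (148000 − 42.5) / 42.5 = 6.17 × 3481.3529 ≈ 21479.948 mm = 21.4799 m.

21.48 m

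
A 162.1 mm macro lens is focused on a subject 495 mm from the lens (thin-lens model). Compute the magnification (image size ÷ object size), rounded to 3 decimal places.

Thin lens: 1/f = 1/dₒ + 1/dᵢ → 1/dᵢ = 1/162.1 − 1/495 = 0.0041488 mm⁻¹, so dᵢ ≈ 241.0318 mm.
Magnification m = dᵢ/dₒ = 241.0318/495 ≈ 0.48693.

0.487×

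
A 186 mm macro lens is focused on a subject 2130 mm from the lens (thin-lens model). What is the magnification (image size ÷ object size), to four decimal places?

0.0957×

Thin lens: 1/f = 1/dₒ + 1/dᵢ → 1/dᵢ = 1/186 − 1/2130 = 0.0049069 mm⁻¹, so dᵢ ≈ 203.7963 mm.
Magnification m = dᵢ/dₒ = 203.7963/2130 ≈ 0.09568.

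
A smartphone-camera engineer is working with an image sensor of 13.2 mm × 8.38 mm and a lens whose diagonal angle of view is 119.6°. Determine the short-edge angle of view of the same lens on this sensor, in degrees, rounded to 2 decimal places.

85.28°

Sensor diagonal = √(13.2² + 8.38²) = √244.4644 ≈ 15.6354 mm.
From the diagonal AOV: f = 15.6354 / (2·tan(59.8°)) = 15.6354 / 3.43634 ≈ 4.5500 mm.
Short-edge AOV = 2·arctan(8.38 / (2 × 4.5500)) = 2·arctan(0.92088) ≈ 85.2827°.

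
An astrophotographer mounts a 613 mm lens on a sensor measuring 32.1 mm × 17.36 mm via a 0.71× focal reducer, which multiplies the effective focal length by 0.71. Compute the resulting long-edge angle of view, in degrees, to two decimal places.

4.22°

Effective focal length f = 613 × 0.71 = 435.23 mm.
α = 2·arctan(32.1 / (2 × 435.23)) = 2·arctan(0.03688) ≈ 4.2239°.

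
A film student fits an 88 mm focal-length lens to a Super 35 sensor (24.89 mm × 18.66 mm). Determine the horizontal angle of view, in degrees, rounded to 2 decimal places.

16.10°

Angle of view α = 2·arctan(w/2f) with w = 24.89 mm and f = 88 mm.
w/2f = 0.14142; arctan(0.14142) ≈ 8.0494°, so α ≈ 16.0988°.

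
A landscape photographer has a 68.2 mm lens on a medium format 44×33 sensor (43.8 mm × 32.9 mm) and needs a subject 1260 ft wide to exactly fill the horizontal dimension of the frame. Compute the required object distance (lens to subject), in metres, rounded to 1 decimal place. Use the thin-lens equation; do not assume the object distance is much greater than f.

W: 1260 ft × 304.8 mm/ft = 384047.99 mm.
Magnification m = w/W = dᵢ/dₒ; combined with 1/f = 1/dₒ + 1/dᵢ this gives dₒ = f·(1 + W/w).
dₒ = 68.2 mm × (1 + 384048/43.8) = 68.2 × 8769.2189 ≈ 598060.729 mm = 598.061 m.

598.1 m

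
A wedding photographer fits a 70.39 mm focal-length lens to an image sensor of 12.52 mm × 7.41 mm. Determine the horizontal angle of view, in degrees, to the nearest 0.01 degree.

10.16°

Angle of view α = 2·arctan(w/2f) with w = 12.52 mm and f = 70.39 mm.
w/2f = 0.08893; arctan(0.08893) ≈ 5.0821°, so α ≈ 10.1642°.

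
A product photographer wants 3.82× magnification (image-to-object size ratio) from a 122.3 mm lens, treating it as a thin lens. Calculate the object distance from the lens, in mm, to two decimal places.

With m = dᵢ/dₒ and 1/f = 1/dₒ + 1/dᵢ, substituting dᵢ = m·dₒ gives 1/f = (1 + 1/m)/dₒ, hence dₒ = f·(1 + 1/m).
dₒ = 122.3 × (1 + 1/3.82) = 122.3 × 1.26178 ≈ 154.316 mm.

154.32 mm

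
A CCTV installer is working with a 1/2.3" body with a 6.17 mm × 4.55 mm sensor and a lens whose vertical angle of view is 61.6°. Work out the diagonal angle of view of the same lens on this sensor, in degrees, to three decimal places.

90.251°

From the vertical AOV: f = 4.55 / (2·tan(30.8°)) = 4.55 / 1.19224 ≈ 3.8163 mm.
Sensor diagonal = √(6.17² + 4.55²) = √58.7714 ≈ 7.6663 mm.
Diagonal AOV = 2·arctan(7.6663 / (2 × 3.8163)) = 2·arctan(1.00440) ≈ 90.2513°.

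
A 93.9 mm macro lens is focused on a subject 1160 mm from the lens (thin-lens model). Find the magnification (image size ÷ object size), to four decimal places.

Thin lens: 1/f = 1/dₒ + 1/dᵢ → 1/dᵢ = 1/93.9 − 1/1160 = 0.0097876 mm⁻¹, so dᵢ ≈ 102.1705 mm.
Magnification m = dᵢ/dₒ = 102.1705/1160 ≈ 0.08808.

0.0881×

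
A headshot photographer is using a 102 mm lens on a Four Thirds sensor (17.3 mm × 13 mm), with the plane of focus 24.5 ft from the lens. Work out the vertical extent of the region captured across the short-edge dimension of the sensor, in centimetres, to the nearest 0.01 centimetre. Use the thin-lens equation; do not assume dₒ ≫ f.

dₒ: 24.5 ft × 304.8 mm/ft = 7467.60 mm.
Similar triangles through the lens centre give W/dₒ = h/dᵢ; with 1/f = 1/dₒ + 1/dᵢ this gives W = h·(dₒ − f)/f.
W = 13 mm × (7467.6 − 102) / 102 = 13 × 72.2118 ≈ 938.753 mm = 93.8753 cm.

93.88 cm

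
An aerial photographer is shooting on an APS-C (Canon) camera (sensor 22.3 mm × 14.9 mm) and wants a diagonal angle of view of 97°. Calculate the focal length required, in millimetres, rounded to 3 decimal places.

Sensor diagonal = √(22.3² + 14.9²) = √719.3000 ≈ 26.8198 mm.
From α = 2·arctan(d/2f) we get f = d / (2·tan(α/2)).
With d = 26.8198 mm and α/2 = 48.5°, tan(α/2) ≈ 1.13029, so f ≈ 26.8198 / 2.26059 ≈ 11.8641 mm.

11.864 mm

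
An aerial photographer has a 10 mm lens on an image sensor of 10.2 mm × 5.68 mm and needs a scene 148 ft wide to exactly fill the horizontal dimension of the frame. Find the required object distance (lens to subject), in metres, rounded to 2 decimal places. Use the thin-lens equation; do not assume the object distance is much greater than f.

W: 148 ft × 304.8 mm/ft = 45110.40 mm.
Magnification m = w/W = dᵢ/dₒ; combined with 1/f = 1/dₒ + 1/dᵢ this gives dₒ = f·(1 + W/w).
dₒ = 10 mm × (1 + 45110.4/10.2) = 10 × 4423.5881 ≈ 44235.881 mm = 44.2359 m.

44.24 m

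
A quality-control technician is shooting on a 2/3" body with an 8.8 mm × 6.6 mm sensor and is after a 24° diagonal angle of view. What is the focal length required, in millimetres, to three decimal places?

Sensor diagonal = √(8.8² + 6.6²) = √121.0000 ≈ 11.0000 mm.
From α = 2·arctan(d/2f) we get f = d / (2·tan(α/2)).
With d = 11.0000 mm and α/2 = 12°, tan(α/2) ≈ 0.21256, so f ≈ 11.0000 / 0.42511 ≈ 25.8755 mm.

25.875 mm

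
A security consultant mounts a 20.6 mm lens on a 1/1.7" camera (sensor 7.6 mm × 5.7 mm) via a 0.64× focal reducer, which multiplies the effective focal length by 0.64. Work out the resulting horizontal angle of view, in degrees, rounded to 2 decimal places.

32.16°

Effective focal length f = 20.6 × 0.64 = 13.184 mm.
α = 2·arctan(7.6 / (2 × 13.184)) = 2·arctan(0.28823) ≈ 32.1569°.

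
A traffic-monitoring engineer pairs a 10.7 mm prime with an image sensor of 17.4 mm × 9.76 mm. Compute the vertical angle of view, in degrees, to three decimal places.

Angle of view α = 2·arctan(h/2f) with h = 9.76 mm and f = 10.7 mm.
h/2f = 0.45607; arctan(0.45607) ≈ 24.5165°, so α ≈ 49.0331°.

49.033°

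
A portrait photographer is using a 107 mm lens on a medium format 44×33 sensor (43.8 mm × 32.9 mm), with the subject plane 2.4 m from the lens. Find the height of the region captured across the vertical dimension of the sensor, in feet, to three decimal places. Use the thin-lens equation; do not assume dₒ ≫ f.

2.313 ft

dₒ: 2.4 m = 2400 mm.
Similar triangles through the lens centre give W/dₒ = h/dᵢ; with 1/f = 1/dₒ + 1/dᵢ this gives W = h·(dₒ − f)/f.
W = 32.9 mm × (2400 − 107) / 107 = 32.9 × 21.4299 ≈ 705.044 mm = 705.044/304.8 ft = 2.31314 ft.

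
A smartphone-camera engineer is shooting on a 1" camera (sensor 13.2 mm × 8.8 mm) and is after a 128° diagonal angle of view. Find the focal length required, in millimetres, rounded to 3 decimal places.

Sensor diagonal = √(13.2² + 8.8²) = √251.6800 ≈ 15.8644 mm.
From α = 2·arctan(d/2f) we get f = d / (2·tan(α/2)).
With d = 15.8644 mm and α/2 = 64°, tan(α/2) ≈ 2.05030, so f ≈ 15.8644 / 4.10061 ≈ 3.8688 mm.

3.869 mm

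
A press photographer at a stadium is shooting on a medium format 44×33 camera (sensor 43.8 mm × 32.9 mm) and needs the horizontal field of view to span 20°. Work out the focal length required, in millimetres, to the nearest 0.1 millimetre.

From α = 2·arctan(w/2f) we get f = w / (2·tan(α/2)).
With w = 43.8 mm and α/2 = 10°, tan(α/2) ≈ 0.17633, so f ≈ 43.8 / 0.35265 ≈ 124.2011 mm.

124.2 mm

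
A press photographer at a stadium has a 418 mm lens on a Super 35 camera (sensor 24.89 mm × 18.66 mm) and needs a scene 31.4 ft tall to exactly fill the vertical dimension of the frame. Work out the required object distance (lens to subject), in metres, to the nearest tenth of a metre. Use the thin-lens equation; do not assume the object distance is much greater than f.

214.8 m

W: 31.4 ft × 304.8 mm/ft = 9570.72 mm.
Magnification m = h/W = dᵢ/dₒ; combined with 1/f = 1/dₒ + 1/dᵢ this gives dₒ = f·(1 + W/h).
dₒ = 418 mm × (1 + 9570.72/18.66) = 418 × 513.9003 ≈ 214810.328 mm = 214.81 m.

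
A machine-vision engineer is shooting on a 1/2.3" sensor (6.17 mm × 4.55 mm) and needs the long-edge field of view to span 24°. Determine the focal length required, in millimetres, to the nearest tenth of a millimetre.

From α = 2·arctan(w/2f) we get f = w / (2·tan(α/2)).
With w = 6.17 mm and α/2 = 12°, tan(α/2) ≈ 0.21256, so f ≈ 6.17 / 0.42511 ≈ 14.5138 mm.

14.5 mm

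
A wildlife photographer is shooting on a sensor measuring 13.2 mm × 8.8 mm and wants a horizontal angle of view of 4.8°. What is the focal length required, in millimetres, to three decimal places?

157.471 mm

From α = 2·arctan(w/2f) we get f = w / (2·tan(α/2)).
With w = 13.2 mm and α/2 = 2.4°, tan(α/2) ≈ 0.04191, so f ≈ 13.2 / 0.08382 ≈ 157.4712 mm.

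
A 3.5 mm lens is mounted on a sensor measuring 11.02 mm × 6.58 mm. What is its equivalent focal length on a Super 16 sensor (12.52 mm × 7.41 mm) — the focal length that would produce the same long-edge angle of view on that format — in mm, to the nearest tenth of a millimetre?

Equal angle of view means equal width/f ratio, so f₂ = f₁ · (width₂/width₁) = 3.5 × 12.52/11.02.
f₂ = 3.5 × 1.13612 ≈ 3.976 mm.

4.0 mm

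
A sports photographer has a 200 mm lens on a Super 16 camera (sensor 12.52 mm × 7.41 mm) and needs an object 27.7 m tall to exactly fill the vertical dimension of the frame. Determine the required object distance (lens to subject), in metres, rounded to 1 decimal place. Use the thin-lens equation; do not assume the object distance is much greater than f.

747.8 m

W: 27.7 m = 27700 mm.
Magnification m = h/W = dᵢ/dₒ; combined with 1/f = 1/dₒ + 1/dᵢ this gives dₒ = f·(1 + W/h).
dₒ = 200 mm × (1 + 27700/7.41) = 200 × 3739.1916 ≈ 747838.327 mm = 747.838 m.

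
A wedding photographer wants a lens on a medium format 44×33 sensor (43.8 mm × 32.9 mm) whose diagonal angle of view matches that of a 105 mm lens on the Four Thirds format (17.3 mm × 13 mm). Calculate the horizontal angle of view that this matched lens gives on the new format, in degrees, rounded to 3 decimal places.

9.420°

Sensor diagonal = √(17.3² + 13²) = √468.2900 ≈ 21.6400 mm.
Sensor diagonal = √(43.8² + 32.9²) = √3000.8500 ≈ 54.7800 mm.
Equal diagonal AOV ⇒ f₂ = f₁ · 54.7800/21.6400 = 105 × 2.53142 ≈ 265.7994 mm.
Horizontal AOV on the new format = 2·arctan(43.8 / (2 × 265.7994)) = 2·arctan(0.08239) ≈ 9.4203°.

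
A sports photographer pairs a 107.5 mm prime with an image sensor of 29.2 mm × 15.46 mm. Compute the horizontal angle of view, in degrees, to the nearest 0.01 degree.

Angle of view α = 2·arctan(w/2f) with w = 29.2 mm and f = 107.5 mm.
w/2f = 0.13581; arctan(0.13581) ≈ 7.7342°, so α ≈ 15.4685°.

15.47°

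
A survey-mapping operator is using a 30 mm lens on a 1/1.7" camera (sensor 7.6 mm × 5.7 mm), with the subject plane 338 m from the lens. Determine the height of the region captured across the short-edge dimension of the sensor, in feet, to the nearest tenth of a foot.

210.7 ft

dₒ: 338 m = 338000 mm.
Similar triangles through the lens centre give W/dₒ = h/dᵢ; with 1/f = 1/dₒ + 1/dᵢ this gives W = h·(dₒ − f)/f.
W = 5.7 mm × (338000 − 30) / 30 = 5.7 × 11265.6667 ≈ 64214.300 mm = 64214.300/304.8 ft = 210.677 ft.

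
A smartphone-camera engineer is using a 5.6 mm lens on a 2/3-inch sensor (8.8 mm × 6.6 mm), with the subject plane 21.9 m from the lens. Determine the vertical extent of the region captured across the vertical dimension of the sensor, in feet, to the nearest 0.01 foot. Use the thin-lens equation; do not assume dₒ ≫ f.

dₒ: 21.9 m = 21900 mm.
Similar triangles through the lens centre give W/dₒ = h/dᵢ; with 1/f = 1/dₒ + 1/dᵢ this gives W = h·(dₒ − f)/f.
W = 6.6 mm × (21900 − 5.6) / 5.6 = 6.6 × 3909.7143 ≈ 25804.114 mm = 25804.114/304.8 ft = 84.6592 ft.

84.66 ft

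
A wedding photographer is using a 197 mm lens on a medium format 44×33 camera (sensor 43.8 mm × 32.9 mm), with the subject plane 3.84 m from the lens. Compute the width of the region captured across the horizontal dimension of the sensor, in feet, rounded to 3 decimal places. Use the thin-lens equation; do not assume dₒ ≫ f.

2.657 ft

dₒ: 3.84 m = 3840 mm.
Similar triangles through the lens centre give W/dₒ = w/dᵢ; with 1/f = 1/dₒ + 1/dᵢ this gives W = w·(dₒ − f)/f.
W = 43.8 mm × (3840 − 197) / 197 = 43.8 × 18.4924 ≈ 809.966 mm = 809.966/304.8 ft = 2.65737 ft.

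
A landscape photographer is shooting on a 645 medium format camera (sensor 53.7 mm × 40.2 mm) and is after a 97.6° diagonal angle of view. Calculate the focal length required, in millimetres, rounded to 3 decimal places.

29.362 mm

Sensor diagonal = √(53.7² + 40.2²) = √4499.7300 ≈ 67.0800 mm.
From α = 2·arctan(d/2f) we get f = d / (2·tan(α/2)).
With d = 67.0800 mm and α/2 = 48.8°, tan(α/2) ≈ 1.14229, so f ≈ 67.0800 / 2.28458 ≈ 29.3621 mm.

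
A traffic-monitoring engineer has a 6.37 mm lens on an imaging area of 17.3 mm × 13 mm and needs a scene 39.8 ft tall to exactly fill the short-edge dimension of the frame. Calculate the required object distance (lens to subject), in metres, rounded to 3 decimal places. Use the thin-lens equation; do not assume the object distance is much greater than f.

W: 39.8 ft × 304.8 mm/ft = 12131.04 mm.
Magnification m = h/W = dᵢ/dₒ; combined with 1/f = 1/dₒ + 1/dᵢ this gives dₒ = f·(1 + W/h).
dₒ = 6.37 mm × (1 + 12131/13) = 6.37 × 934.1569 ≈ 5950.579 mm = 5.95058 m.

5.951 m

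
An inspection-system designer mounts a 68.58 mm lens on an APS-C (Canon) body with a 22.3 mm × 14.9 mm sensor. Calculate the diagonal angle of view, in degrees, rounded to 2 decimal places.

22.13°

Sensor diagonal = √(22.3² + 14.9²) = √719.3000 ≈ 26.8198 mm.
Angle of view α = 2·arctan(d/2f) with d = 26.8198 mm and f = 68.58 mm.
d/2f = 0.19554; arctan(0.19554) ≈ 11.0638°, so α ≈ 22.1276°.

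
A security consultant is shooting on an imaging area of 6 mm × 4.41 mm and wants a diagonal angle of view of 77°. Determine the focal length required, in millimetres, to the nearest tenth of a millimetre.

4.7 mm

Sensor diagonal = √(6² + 4.41²) = √55.4481 ≈ 7.4463 mm.
From α = 2·arctan(d/2f) we get f = d / (2·tan(α/2)).
With d = 7.4463 mm and α/2 = 38.5°, tan(α/2) ≈ 0.79544, so f ≈ 7.4463 / 1.59087 ≈ 4.6807 mm.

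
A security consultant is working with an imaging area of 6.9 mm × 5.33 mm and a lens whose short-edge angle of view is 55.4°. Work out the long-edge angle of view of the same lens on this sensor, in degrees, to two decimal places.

68.40°

From the short-edge AOV: f = 5.33 / (2·tan(27.7°)) = 5.33 / 1.05002 ≈ 5.0761 mm.
Long-edge AOV = 2·arctan(6.9 / (2 × 5.0761)) = 2·arctan(0.67966) ≈ 68.4047°.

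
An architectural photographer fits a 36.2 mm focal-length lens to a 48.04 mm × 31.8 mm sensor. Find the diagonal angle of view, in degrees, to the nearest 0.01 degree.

Sensor diagonal = √(48.04² + 31.8²) = √3319.0816 ≈ 57.6115 mm.
Angle of view α = 2·arctan(d/2f) with d = 57.6115 mm and f = 36.2 mm.
d/2f = 0.79574; arctan(0.79574) ≈ 38.5106°, so α ≈ 77.0212°.

77.02°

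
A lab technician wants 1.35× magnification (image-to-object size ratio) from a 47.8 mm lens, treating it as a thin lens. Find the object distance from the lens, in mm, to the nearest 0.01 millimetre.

With m = dᵢ/dₒ and 1/f = 1/dₒ + 1/dᵢ, substituting dᵢ = m·dₒ gives 1/f = (1 + 1/m)/dₒ, hence dₒ = f·(1 + 1/m).
dₒ = 47.8 × (1 + 1/1.35) = 47.8 × 1.74074 ≈ 83.207 mm.

83.21 mm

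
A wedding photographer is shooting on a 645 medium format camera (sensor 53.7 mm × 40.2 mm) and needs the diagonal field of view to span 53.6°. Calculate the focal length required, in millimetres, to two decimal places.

66.40 mm

Sensor diagonal = √(53.7² + 40.2²) = √4499.7300 ≈ 67.0800 mm.
From α = 2·arctan(d/2f) we get f = d / (2·tan(α/2)).
With d = 67.0800 mm and α/2 = 26.8°, tan(α/2) ≈ 0.50514, so f ≈ 67.0800 / 1.01027 ≈ 66.3979 mm.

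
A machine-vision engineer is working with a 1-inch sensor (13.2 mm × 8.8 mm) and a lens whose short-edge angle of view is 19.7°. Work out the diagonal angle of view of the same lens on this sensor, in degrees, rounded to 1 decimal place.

34.8°

From the short-edge AOV: f = 8.8 / (2·tan(9.85°)) = 8.8 / 0.34726 ≈ 25.3414 mm.
Sensor diagonal = √(13.2² + 8.8²) = √251.6800 ≈ 15.8644 mm.
Diagonal AOV = 2·arctan(15.8644 / (2 × 25.3414)) = 2·arctan(0.31301) ≈ 34.7617°.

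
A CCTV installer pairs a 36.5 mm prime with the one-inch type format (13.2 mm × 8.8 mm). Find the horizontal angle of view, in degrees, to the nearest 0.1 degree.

Angle of view α = 2·arctan(w/2f) with w = 13.2 mm and f = 36.5 mm.
w/2f = 0.18082; arctan(0.18082) ≈ 10.2496°, so α ≈ 20.4992°.

20.5°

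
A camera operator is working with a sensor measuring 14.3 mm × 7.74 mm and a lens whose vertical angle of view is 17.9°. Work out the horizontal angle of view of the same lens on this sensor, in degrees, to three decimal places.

32.447°

From the vertical AOV: f = 7.74 / (2·tan(8.95°)) = 7.74 / 0.31498 ≈ 24.5730 mm.
Horizontal AOV = 2·arctan(14.3 / (2 × 24.5730)) = 2·arctan(0.29097) ≈ 32.4468°.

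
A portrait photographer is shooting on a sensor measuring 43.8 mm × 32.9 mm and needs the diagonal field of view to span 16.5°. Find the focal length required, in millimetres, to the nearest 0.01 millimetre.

Sensor diagonal = √(43.8² + 32.9²) = √3000.8500 ≈ 54.7800 mm.
From α = 2·arctan(d/2f) we get f = d / (2·tan(α/2)).
With d = 54.7800 mm and α/2 = 8.25°, tan(α/2) ≈ 0.14499, so f ≈ 54.7800 / 0.28999 ≈ 188.9056 mm.

188.91 mm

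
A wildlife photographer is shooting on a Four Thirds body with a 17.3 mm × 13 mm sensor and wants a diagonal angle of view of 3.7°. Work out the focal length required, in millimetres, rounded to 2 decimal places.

334.99 mm

Sensor diagonal = √(17.3² + 13²) = √468.2900 ≈ 21.6400 mm.
From α = 2·arctan(d/2f) we get f = d / (2·tan(α/2)).
With d = 21.6400 mm and α/2 = 1.85°, tan(α/2) ≈ 0.03230, so f ≈ 21.6400 / 0.06460 ≈ 334.9866 mm.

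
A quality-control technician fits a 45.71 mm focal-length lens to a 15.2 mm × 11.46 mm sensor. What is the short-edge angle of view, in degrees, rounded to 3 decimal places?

14.290°

Angle of view α = 2·arctan(h/2f) with h = 11.46 mm and f = 45.71 mm.
h/2f = 0.12536; arctan(0.12536) ≈ 7.1451°, so α ≈ 14.2901°.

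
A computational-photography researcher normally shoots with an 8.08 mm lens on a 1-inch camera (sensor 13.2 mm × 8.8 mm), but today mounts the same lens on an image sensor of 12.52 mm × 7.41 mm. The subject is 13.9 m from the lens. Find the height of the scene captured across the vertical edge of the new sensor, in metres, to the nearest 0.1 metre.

12.7 m

The focal length stays 8.08 mm; the relevant sensor dimension is now h = 7.41 mm. Object distance dₒ = 13.9 m = 13900 mm.
Thin-lens field height W = h·(dₒ − f)/f = 7.41 × (13900 − 8.08)/8.08 ≈ 12739.991 mm = 12.74 m.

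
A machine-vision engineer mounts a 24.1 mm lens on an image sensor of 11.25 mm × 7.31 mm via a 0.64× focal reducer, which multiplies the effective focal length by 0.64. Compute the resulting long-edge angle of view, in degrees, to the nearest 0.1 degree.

40.1°

Effective focal length f = 24.1 × 0.64 = 15.424 mm.
α = 2·arctan(11.25 / (2 × 15.424)) = 2·arctan(0.36469) ≈ 40.0730°.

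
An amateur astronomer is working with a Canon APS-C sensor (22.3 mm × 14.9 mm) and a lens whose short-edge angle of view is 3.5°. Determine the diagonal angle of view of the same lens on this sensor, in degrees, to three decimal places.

From the short-edge AOV: f = 14.9 / (2·tan(1.75°)) = 14.9 / 0.06111 ≈ 243.8405 mm.
Sensor diagonal = √(22.3² + 14.9²) = √719.3000 ≈ 26.8198 mm.
Diagonal AOV = 2·arctan(26.8198 / (2 × 243.8405)) = 2·arctan(0.05499) ≈ 6.2956°.

6.296°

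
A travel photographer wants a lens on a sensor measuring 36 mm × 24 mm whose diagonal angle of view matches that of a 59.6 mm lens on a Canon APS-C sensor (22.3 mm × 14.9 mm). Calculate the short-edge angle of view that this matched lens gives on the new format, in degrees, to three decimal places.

Sensor diagonal = √(22.3² + 14.9²) = √719.3000 ≈ 26.8198 mm.
Sensor diagonal = √(36² + 24²) = √1872.0000 ≈ 43.2666 mm.
Equal diagonal AOV ⇒ f₂ = f₁ · 43.2666/26.8198 = 59.6 × 1.61324 ≈ 96.1489 mm.
Short-edge AOV on the new format = 2·arctan(24 / (2 × 96.1489)) = 2·arctan(0.12481) ≈ 14.2282°.

14.228°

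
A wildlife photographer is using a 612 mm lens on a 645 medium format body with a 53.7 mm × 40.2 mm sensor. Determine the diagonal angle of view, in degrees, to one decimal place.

6.3°

Sensor diagonal = √(53.7² + 40.2²) = √4499.7300 ≈ 67.0800 mm.
Angle of view α = 2·arctan(d/2f) with d = 67.0800 mm and f = 612 mm.
d/2f = 0.05480; arctan(0.05480) ≈ 3.1369°, so α ≈ 6.2738°.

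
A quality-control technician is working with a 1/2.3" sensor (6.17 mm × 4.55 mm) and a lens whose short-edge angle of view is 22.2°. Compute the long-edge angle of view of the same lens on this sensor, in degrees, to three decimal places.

From the short-edge AOV: f = 4.55 / (2·tan(11.1°)) = 4.55 / 0.39238 ≈ 11.5958 mm.
Long-edge AOV = 2·arctan(6.17 / (2 × 11.5958)) = 2·arctan(0.26605) ≈ 29.7963°.

29.796°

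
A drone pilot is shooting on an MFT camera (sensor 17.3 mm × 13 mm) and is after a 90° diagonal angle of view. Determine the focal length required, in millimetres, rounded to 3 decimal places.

10.820 mm

Sensor diagonal = √(17.3² + 13²) = √468.2900 ≈ 21.6400 mm.
From α = 2·arctan(d/2f) we get f = d / (2·tan(α/2)).
With d = 21.6400 mm and α/2 = 45°, tan(α/2) ≈ 1.00000, so f ≈ 21.6400 / 2.00000 ≈ 10.8200 mm.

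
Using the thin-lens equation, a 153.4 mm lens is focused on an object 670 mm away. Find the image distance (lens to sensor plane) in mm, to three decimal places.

1/dᵢ = 1/f − 1/dₒ = 1/153.4 − 1/670 = 0.0050264 mm⁻¹.
dᵢ = 1/0.0050264 ≈ 198.9508 mm.

198.951 mm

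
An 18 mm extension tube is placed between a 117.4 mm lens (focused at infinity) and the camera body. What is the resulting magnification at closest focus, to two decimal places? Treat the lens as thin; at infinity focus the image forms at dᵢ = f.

0.15×

The tube moves the image plane from f to f + e, so dᵢ = 117.4 + 18 = 135.4 mm. Focus is achieved when 1/f = 1/dₒ + 1/dᵢ, giving dₒ = 1/(1/f − 1/(f+e)).
Magnification m = dᵢ/dₒ = (f+e)·(1/f − 1/(f+e)) = e/f = 18/117.4 ≈ 0.1533.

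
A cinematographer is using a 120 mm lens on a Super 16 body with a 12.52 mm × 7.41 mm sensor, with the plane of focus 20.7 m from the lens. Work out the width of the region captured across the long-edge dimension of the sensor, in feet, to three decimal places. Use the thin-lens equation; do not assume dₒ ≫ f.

7.045 ft

dₒ: 20.7 m = 20700 mm.
Similar triangles through the lens centre give W/dₒ = w/dᵢ; with 1/f = 1/dₒ + 1/dᵢ this gives W = w·(dₒ − f)/f.
W = 12.52 mm × (20700 − 120) / 120 = 12.52 × 171.5000 ≈ 2147.180 mm = 2147.180/304.8 ft = 7.04455 ft.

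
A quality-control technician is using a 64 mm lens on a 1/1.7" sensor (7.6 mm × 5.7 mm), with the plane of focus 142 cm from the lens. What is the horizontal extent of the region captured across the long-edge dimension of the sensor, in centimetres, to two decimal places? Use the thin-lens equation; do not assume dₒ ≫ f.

dₒ: 142 cm = 1420 mm.
Similar triangles through the lens centre give W/dₒ = w/dᵢ; with 1/f = 1/dₒ + 1/dᵢ this gives W = w·(dₒ − f)/f.
W = 7.6 mm × (1420 − 64) / 64 = 7.6 × 21.1875 ≈ 161.025 mm = 16.1025 cm.

16.10 cm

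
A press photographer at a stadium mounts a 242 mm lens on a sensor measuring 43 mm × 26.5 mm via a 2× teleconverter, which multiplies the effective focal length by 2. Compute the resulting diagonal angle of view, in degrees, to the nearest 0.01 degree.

5.97°

Effective focal length f = 242 × 2 = 484 mm.
Sensor diagonal = √(43² + 26.5²) = √2551.2500 ≈ 50.5099 mm.
α = 2·arctan(50.510 / (2 × 484)) = 2·arctan(0.05218) ≈ 5.9739°.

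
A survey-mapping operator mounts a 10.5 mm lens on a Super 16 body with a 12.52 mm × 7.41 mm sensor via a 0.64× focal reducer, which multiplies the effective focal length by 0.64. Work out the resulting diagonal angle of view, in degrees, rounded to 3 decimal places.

Effective focal length f = 10.5 × 0.64 = 6.72 mm.
Sensor diagonal = √(12.52² + 7.41²) = √211.6585 ≈ 14.5485 mm.
α = 2·arctan(14.548 / (2 × 6.72)) = 2·arctan(1.08248) ≈ 94.5360°.

94.536°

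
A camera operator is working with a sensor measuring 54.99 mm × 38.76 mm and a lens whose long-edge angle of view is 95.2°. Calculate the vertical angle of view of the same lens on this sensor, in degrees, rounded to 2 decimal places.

75.33°

From the long-edge AOV: f = 54.99 / (2·tan(47.6°)) = 54.99 / 2.19028 ≈ 25.1064 mm.
Vertical AOV = 2·arctan(38.76 / (2 × 25.1064)) = 2·arctan(0.77192) ≈ 75.3302°.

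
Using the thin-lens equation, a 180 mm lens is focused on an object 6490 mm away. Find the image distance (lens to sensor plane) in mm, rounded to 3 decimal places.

1/dᵢ = 1/f − 1/dₒ = 1/180 − 1/6490 = 0.0054015 mm⁻¹.
dᵢ = 1/0.0054015 ≈ 185.1347 mm.

185.135 mm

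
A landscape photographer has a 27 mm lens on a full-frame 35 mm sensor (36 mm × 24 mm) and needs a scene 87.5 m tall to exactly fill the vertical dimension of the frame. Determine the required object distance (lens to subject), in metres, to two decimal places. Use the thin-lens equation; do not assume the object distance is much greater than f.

W: 87.5 m = 87500 mm.
Magnification m = h/W = dᵢ/dₒ; combined with 1/f = 1/dₒ + 1/dᵢ this gives dₒ = f·(1 + W/h).
dₒ = 27 mm × (1 + 87500/24) = 27 × 3646.8333 ≈ 98464.500 mm = 98.4645 m.

98.46 m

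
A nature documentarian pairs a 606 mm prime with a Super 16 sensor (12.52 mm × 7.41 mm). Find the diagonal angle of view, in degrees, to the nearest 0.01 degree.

Sensor diagonal = √(12.52² + 7.41²) = √211.6585 ≈ 14.5485 mm.
Angle of view α = 2·arctan(d/2f) with d = 14.5485 mm and f = 606 mm.
d/2f = 0.01200; arctan(0.01200) ≈ 0.6877°, so α ≈ 1.3755°.

1.38°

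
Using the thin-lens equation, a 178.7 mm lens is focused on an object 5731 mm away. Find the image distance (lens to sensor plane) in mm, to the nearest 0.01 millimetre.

1/dᵢ = 1/f − 1/dₒ = 1/178.7 − 1/5731 = 0.0054215 mm⁻¹.
dᵢ = 1/0.0054215 ≈ 184.4514 mm.

184.45 mm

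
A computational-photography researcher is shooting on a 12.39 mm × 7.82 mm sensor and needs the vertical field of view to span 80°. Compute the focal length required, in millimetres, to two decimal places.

4.66 mm

From α = 2·arctan(h/2f) we get f = h / (2·tan(α/2)).
With h = 7.82 mm and α/2 = 40°, tan(α/2) ≈ 0.83910, so f ≈ 7.82 / 1.67820 ≈ 4.6598 mm.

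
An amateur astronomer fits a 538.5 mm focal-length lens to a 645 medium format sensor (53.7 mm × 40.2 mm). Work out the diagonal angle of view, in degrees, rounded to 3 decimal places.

7.128°

Sensor diagonal = √(53.7² + 40.2²) = √4499.7300 ≈ 67.0800 mm.
Angle of view α = 2·arctan(d/2f) with d = 67.0800 mm and f = 538.5 mm.
d/2f = 0.06228; arctan(0.06228) ≈ 3.5640°, so α ≈ 7.1280°.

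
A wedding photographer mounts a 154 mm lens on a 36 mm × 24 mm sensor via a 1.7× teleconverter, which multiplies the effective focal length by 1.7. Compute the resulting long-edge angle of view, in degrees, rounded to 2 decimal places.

7.87°

Effective focal length f = 154 × 1.7 = 261.8 mm.
α = 2·arctan(36 / (2 × 261.8)) = 2·arctan(0.06875) ≈ 7.8663°.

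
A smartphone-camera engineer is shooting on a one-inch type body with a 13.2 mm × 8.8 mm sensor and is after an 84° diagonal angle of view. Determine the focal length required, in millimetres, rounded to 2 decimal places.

Sensor diagonal = √(13.2² + 8.8²) = √251.6800 ≈ 15.8644 mm.
From α = 2·arctan(d/2f) we get f = d / (2·tan(α/2)).
With d = 15.8644 mm and α/2 = 42°, tan(α/2) ≈ 0.90040, so f ≈ 15.8644 / 1.80081 ≈ 8.8096 mm.

8.81 mm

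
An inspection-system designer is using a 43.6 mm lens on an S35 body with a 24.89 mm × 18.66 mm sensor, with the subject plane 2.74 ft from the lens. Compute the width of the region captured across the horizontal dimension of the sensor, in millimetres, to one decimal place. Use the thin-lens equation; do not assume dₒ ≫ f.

451.9 mm

dₒ: 2.74 ft × 304.8 mm/ft = 835.15 mm.
Similar triangles through the lens centre give W/dₒ = w/dᵢ; with 1/f = 1/dₒ + 1/dᵢ this gives W = w·(dₒ − f)/f.
W = 24.89 mm × (835.152 − 43.6) / 43.6 = 24.89 × 18.1549 ≈ 451.875 mm.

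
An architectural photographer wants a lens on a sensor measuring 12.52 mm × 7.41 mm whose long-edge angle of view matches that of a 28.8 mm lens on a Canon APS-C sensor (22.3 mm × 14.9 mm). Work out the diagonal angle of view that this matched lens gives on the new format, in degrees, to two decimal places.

Equal long-edge AOV ⇒ f₂ = f₁ · 12.52/22.3 = 28.8 × 0.56143 ≈ 16.1693 mm.
Sensor diagonal = √(12.52² + 7.41²) = √211.6585 ≈ 14.5485 mm.
Diagonal AOV on the new format = 2·arctan(14.5485 / (2 × 16.1693)) = 2·arctan(0.44988) ≈ 48.4440°.

48.44°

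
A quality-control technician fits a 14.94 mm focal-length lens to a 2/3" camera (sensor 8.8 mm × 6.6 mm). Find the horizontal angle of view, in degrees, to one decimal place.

Angle of view α = 2·arctan(w/2f) with w = 8.8 mm and f = 14.94 mm.
w/2f = 0.29451; arctan(0.29451) ≈ 16.4103°, so α ≈ 32.8206°.

32.8°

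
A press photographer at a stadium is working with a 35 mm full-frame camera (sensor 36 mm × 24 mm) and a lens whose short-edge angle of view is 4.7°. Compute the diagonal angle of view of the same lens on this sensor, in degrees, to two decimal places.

From the short-edge AOV: f = 24 / (2·tan(2.35°)) = 24 / 0.08208 ≈ 292.4101 mm.
Sensor diagonal = √(36² + 24²) = √1872.0000 ≈ 43.2666 mm.
Diagonal AOV = 2·arctan(43.2666 / (2 × 292.4101)) = 2·arctan(0.07398) ≈ 8.4624°.

8.46°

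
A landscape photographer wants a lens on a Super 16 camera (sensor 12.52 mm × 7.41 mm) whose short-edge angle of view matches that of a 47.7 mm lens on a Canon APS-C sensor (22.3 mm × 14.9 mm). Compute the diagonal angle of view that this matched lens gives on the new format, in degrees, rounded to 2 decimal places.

Equal short-edge AOV ⇒ f₂ = f₁ · 7.41/14.9 = 47.7 × 0.49732 ≈ 23.7219 mm.
Sensor diagonal = √(12.52² + 7.41²) = √211.6585 ≈ 14.5485 mm.
Diagonal AOV on the new format = 2·arctan(14.5485 / (2 × 23.7219)) = 2·arctan(0.30665) ≈ 34.0959°.

34.10°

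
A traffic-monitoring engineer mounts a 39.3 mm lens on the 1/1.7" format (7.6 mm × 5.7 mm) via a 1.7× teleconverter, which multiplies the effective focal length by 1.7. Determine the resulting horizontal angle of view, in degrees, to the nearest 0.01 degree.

Effective focal length f = 39.3 × 1.7 = 66.81 mm.
α = 2·arctan(7.6 / (2 × 66.81)) = 2·arctan(0.05688) ≈ 6.5107°.

6.51°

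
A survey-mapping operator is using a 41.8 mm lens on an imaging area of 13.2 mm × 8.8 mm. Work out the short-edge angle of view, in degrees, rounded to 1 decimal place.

Angle of view α = 2·arctan(h/2f) with h = 8.8 mm and f = 41.8 mm.
h/2f = 0.10526; arctan(0.10526) ≈ 6.0090°, so α ≈ 12.0180°.

12.0°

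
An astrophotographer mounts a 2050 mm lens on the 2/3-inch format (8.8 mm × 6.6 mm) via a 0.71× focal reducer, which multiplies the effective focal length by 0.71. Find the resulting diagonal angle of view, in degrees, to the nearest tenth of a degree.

Effective focal length f = 2050 × 0.71 = 1455.5 mm.
Sensor diagonal = √(8.8² + 6.6²) = √121.0000 ≈ 11.0000 mm.
α = 2·arctan(11.000 / (2 × 1455.5)) = 2·arctan(0.00378) ≈ 0.4330°.

0.4°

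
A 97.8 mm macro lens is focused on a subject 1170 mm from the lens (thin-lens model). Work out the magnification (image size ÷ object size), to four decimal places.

0.0912×

Thin lens: 1/f = 1/dₒ + 1/dᵢ → 1/dᵢ = 1/97.8 − 1/1170 = 0.0093702 mm⁻¹, so dᵢ ≈ 106.7208 mm.
Magnification m = dᵢ/dₒ = 106.7208/1170 ≈ 0.09121.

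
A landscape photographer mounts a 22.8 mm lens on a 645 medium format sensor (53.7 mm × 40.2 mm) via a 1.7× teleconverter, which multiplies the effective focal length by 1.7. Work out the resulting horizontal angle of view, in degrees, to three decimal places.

69.423°

Effective focal length f = 22.8 × 1.7 = 38.76 mm.
α = 2·arctan(53.7 / (2 × 38.76)) = 2·arctan(0.69272) ≈ 69.4226°.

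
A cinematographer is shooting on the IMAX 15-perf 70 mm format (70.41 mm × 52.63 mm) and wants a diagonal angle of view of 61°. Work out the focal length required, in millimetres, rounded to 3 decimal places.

74.617 mm

Sensor diagonal = √(70.41² + 52.63²) = √7727.4850 ≈ 87.9061 mm.
From α = 2·arctan(d/2f) we get f = d / (2·tan(α/2)).
With d = 87.9061 mm and α/2 = 30.5°, tan(α/2) ≈ 0.58905, so f ≈ 87.9061 / 1.17809 ≈ 74.6175 mm.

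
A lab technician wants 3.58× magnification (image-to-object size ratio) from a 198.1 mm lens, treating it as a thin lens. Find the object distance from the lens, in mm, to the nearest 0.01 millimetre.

253.44 mm

With m = dᵢ/dₒ and 1/f = 1/dₒ + 1/dᵢ, substituting dᵢ = m·dₒ gives 1/f = (1 + 1/m)/dₒ, hence dₒ = f·(1 + 1/m).
dₒ = 198.1 × (1 + 1/3.58) = 198.1 × 1.27933 ≈ 253.435 mm.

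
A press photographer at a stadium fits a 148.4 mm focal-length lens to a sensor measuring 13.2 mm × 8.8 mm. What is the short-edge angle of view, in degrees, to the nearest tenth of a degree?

Angle of view α = 2·arctan(h/2f) with h = 8.8 mm and f = 148.4 mm.
h/2f = 0.02965; arctan(0.02965) ≈ 1.6983°, so α ≈ 3.3966°.

3.4°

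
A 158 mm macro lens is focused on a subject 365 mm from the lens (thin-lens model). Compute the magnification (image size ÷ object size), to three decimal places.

0.763×

Thin lens: 1/f = 1/dₒ + 1/dᵢ → 1/dᵢ = 1/158 − 1/365 = 0.0035894 mm⁻¹, so dᵢ ≈ 278.5990 mm.
Magnification m = dᵢ/dₒ = 278.5990/365 ≈ 0.76329.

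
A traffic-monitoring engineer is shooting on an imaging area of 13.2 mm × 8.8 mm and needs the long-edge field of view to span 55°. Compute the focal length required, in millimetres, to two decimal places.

12.68 mm

From α = 2·arctan(w/2f) we get f = w / (2·tan(α/2)).
With w = 13.2 mm and α/2 = 27.5°, tan(α/2) ≈ 0.52057, so f ≈ 13.2 / 1.04113 ≈ 12.6785 mm.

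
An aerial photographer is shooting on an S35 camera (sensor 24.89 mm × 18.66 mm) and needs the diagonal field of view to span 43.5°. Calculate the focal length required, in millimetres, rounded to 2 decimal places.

38.99 mm

Sensor diagonal = √(24.89² + 18.66²) = √967.7077 ≈ 31.1080 mm.
From α = 2·arctan(d/2f) we get f = d / (2·tan(α/2)).
With d = 31.1080 mm and α/2 = 21.75°, tan(α/2) ≈ 0.39896, so f ≈ 31.1080 / 0.79792 ≈ 38.9864 mm.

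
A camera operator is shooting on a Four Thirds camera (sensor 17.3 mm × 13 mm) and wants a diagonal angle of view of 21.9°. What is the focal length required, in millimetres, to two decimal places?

55.92 mm

Sensor diagonal = √(17.3² + 13²) = √468.2900 ≈ 21.6400 mm.
From α = 2·arctan(d/2f) we get f = d / (2·tan(α/2)).
With d = 21.6400 mm and α/2 = 10.95°, tan(α/2) ≈ 0.19347, so f ≈ 21.6400 / 0.38695 ≈ 55.9246 mm.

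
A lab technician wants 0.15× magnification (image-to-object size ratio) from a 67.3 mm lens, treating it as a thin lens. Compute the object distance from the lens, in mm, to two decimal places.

With m = dᵢ/dₒ and 1/f = 1/dₒ + 1/dᵢ, substituting dᵢ = m·dₒ gives 1/f = (1 + 1/m)/dₒ, hence dₒ = f·(1 + 1/m).
dₒ = 67.3 × (1 + 1/0.15) = 67.3 × 7.66667 ≈ 515.967 mm.

515.97 mm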